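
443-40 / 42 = 9283 / 21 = 442.05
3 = 3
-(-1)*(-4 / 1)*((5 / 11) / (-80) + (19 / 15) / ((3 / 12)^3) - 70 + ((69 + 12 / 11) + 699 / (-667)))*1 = -141053387 / 440220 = -320.42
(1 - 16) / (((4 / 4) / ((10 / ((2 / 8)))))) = -600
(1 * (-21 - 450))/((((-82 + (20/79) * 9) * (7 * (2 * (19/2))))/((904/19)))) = 16818468/7957523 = 2.11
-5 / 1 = -5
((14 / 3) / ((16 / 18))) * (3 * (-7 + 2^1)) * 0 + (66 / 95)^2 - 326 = -325.52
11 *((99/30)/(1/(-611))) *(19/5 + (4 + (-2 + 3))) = -4879446/25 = -195177.84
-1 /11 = -0.09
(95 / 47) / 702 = 95 / 32994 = 0.00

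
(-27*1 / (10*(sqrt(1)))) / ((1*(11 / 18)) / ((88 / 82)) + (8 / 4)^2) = -0.59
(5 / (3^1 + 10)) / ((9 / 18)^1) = 10 / 13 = 0.77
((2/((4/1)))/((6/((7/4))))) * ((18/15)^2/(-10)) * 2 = -21/500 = -0.04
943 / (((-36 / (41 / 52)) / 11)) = -425293 / 1872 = -227.19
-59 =-59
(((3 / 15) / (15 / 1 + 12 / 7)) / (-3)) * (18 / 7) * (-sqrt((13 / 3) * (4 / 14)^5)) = 8 * sqrt(546) / 200655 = 0.00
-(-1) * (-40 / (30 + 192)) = -20 / 111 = -0.18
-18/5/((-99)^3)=2/539055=0.00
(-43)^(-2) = 1 / 1849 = 0.00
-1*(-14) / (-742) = -1 / 53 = -0.02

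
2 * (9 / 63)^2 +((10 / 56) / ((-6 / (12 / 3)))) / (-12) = 179 / 3528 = 0.05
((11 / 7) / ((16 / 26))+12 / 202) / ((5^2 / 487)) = 7197373 / 141400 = 50.90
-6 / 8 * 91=-273 / 4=-68.25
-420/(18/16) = -1120/3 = -373.33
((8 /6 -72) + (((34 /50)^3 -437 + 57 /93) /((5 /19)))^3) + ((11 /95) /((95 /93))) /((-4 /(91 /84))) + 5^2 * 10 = -1120033405459955643358145918022121 /246152137756347656250000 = -4550167289.50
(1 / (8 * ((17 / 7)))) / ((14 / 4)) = 1 / 68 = 0.01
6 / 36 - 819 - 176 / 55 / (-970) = -11913977 / 14550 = -818.83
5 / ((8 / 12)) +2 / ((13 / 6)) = 219 / 26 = 8.42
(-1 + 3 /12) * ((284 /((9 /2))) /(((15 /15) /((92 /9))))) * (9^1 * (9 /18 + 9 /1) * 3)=-124108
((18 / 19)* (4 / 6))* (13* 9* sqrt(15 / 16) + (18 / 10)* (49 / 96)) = 441 / 760 + 351* sqrt(15) / 19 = 72.13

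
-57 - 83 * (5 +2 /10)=-2443 /5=-488.60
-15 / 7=-2.14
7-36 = -29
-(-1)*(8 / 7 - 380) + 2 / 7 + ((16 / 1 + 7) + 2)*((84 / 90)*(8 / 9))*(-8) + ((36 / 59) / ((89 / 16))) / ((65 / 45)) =-7023965554 / 12901707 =-544.42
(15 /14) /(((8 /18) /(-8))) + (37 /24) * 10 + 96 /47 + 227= 888985 /3948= 225.17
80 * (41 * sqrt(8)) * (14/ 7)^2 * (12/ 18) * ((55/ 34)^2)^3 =22698125312500 * sqrt(2)/ 72412707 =443292.32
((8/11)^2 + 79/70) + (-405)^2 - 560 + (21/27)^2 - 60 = 112108820539/686070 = 163407.26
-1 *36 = -36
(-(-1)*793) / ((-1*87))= -793 / 87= -9.11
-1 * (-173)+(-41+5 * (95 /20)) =623 /4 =155.75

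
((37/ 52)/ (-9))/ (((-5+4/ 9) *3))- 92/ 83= -585361/ 530868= -1.10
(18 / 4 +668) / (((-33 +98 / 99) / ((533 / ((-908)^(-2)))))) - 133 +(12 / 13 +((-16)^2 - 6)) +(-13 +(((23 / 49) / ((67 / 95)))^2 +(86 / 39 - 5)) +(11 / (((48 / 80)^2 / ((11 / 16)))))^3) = -12240482645202644546401493531 / 1325851344144617472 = -9232168221.02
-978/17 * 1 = -978/17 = -57.53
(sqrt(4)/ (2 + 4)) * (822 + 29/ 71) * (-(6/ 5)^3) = -4204152/ 8875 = -473.71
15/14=1.07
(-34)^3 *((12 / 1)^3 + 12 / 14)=-475657008 / 7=-67951001.14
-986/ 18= -493/ 9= -54.78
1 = 1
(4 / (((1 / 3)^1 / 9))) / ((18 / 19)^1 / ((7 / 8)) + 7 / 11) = 62.82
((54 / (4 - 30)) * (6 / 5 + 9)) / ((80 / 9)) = -2.38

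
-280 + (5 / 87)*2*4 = -24320 / 87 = -279.54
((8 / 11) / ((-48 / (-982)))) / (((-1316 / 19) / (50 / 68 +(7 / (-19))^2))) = -0.19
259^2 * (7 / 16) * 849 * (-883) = -352018884189 / 16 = -22001180261.81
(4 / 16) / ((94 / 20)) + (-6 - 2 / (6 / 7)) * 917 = -2154935 / 282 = -7641.61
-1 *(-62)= 62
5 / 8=0.62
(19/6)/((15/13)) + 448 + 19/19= 40657/90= 451.74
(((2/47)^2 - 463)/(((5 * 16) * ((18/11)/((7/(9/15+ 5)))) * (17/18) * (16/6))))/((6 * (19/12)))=-0.18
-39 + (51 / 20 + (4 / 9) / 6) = -19643 / 540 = -36.38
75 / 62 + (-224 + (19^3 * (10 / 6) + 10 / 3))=695157 / 62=11212.21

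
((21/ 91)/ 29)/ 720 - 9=-814319/ 90480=-9.00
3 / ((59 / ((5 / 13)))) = 15 / 767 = 0.02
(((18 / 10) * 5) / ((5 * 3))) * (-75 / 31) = -45 / 31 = -1.45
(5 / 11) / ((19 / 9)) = 45 / 209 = 0.22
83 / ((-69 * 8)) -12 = -6707 / 552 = -12.15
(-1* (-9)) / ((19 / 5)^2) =225 / 361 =0.62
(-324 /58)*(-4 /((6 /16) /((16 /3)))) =9216 /29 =317.79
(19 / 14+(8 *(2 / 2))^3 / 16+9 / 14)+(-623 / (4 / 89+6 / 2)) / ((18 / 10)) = -194309 / 2439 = -79.67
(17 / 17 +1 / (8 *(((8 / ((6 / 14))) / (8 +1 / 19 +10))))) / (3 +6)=1363 / 10944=0.12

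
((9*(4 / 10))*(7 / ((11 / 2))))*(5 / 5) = 252 / 55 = 4.58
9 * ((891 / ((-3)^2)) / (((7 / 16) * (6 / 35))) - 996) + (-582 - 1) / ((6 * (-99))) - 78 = 153305 / 54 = 2838.98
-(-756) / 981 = 84 / 109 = 0.77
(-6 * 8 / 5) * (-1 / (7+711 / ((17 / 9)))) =408 / 16295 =0.03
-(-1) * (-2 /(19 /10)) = -20 /19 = -1.05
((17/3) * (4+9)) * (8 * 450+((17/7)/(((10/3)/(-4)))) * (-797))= 15270658/35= 436304.51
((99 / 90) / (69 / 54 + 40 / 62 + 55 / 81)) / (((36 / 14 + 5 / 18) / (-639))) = -2223877194 / 23455265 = -94.81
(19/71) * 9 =2.41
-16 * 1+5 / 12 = -187 / 12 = -15.58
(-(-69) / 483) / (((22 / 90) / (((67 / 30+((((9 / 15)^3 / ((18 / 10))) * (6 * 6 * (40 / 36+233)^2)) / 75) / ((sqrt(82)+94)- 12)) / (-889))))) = -37550717 / 1386173250+181202 * sqrt(82) / 579929625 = -0.02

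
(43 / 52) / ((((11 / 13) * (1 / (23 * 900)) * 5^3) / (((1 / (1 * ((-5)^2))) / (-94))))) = -8901 / 129250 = -0.07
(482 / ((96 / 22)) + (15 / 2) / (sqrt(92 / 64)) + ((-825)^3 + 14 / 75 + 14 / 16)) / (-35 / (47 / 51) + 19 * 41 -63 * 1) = -659780728339 / 796675 + 1410 * sqrt(23) / 732941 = -828167.97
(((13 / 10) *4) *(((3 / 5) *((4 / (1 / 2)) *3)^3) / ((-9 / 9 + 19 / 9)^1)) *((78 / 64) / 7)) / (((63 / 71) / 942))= 43946289504 / 6125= 7174904.41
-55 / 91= -0.60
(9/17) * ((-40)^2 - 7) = 14337/17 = 843.35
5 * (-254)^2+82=322662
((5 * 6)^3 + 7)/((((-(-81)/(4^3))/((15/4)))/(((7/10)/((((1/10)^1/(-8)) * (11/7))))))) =-846939520/297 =-2851648.22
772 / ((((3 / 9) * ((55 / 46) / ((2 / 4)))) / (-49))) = -2610132 / 55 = -47456.95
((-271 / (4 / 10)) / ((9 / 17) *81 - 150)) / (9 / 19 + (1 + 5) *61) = 437665 / 25359246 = 0.02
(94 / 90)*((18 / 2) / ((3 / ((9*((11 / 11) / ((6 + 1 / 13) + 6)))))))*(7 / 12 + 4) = 6721 / 628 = 10.70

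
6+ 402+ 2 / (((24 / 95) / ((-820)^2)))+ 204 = 15971336 / 3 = 5323778.67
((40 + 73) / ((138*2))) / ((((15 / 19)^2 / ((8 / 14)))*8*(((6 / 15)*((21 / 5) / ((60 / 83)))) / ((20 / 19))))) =53675 / 2525607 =0.02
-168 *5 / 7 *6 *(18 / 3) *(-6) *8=207360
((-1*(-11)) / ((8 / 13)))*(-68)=-2431 / 2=-1215.50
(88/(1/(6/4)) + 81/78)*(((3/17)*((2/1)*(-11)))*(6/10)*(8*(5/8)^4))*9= -385246125/113152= -3404.68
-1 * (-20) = 20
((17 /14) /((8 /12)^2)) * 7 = 153 /8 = 19.12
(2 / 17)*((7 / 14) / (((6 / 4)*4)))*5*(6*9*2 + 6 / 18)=5.31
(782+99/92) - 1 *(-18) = 73699/92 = 801.08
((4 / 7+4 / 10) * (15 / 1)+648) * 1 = 4638 / 7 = 662.57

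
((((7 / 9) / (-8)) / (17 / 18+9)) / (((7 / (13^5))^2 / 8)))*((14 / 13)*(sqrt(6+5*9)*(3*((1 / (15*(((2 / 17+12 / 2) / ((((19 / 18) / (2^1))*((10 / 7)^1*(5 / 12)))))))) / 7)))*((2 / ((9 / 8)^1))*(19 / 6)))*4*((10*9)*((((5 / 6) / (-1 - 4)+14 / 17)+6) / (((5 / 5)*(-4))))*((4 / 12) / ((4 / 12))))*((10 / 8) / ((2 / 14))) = 3570555332157125*sqrt(51) / 347976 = 73277655225.51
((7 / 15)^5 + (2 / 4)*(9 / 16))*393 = 965758069 / 8100000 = 119.23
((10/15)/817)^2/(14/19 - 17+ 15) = -1/1897074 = -0.00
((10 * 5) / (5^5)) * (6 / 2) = 6 / 125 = 0.05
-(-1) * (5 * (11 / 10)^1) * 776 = 4268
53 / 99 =0.54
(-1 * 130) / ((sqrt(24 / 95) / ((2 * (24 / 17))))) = -520 * sqrt(570) / 17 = -730.28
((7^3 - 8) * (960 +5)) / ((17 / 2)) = 646550 / 17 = 38032.35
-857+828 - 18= -47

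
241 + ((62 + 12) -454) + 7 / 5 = -688 / 5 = -137.60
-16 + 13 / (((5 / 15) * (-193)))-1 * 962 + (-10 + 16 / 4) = -189951 / 193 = -984.20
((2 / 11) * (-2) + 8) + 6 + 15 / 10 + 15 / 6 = 194 / 11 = 17.64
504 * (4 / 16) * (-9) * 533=-604422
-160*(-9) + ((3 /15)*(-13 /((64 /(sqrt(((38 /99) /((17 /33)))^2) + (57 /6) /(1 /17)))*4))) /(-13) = 188022949 /130560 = 1440.13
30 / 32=15 / 16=0.94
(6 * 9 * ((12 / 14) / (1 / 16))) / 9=576 / 7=82.29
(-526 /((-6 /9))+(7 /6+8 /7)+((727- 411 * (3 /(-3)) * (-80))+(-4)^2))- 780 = -1349279 /42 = -32125.69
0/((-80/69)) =0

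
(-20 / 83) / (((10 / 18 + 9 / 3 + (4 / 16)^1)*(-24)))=30 / 11371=0.00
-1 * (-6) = 6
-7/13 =-0.54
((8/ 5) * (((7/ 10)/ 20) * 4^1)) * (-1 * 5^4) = -140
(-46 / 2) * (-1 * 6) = 138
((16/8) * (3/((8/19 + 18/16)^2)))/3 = 46208/55225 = 0.84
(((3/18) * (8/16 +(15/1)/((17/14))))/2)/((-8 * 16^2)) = -437/835584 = -0.00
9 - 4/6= 25/3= 8.33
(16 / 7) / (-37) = -16 / 259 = -0.06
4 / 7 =0.57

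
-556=-556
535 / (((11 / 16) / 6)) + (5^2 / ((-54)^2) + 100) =152973635 / 32076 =4769.10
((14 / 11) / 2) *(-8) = -56 / 11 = -5.09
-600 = -600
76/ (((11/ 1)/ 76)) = 5776/ 11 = 525.09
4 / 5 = 0.80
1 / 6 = 0.17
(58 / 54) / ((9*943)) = 29 / 229149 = 0.00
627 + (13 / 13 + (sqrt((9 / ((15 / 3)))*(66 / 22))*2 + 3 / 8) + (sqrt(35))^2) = 6*sqrt(15) / 5 + 5307 / 8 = 668.02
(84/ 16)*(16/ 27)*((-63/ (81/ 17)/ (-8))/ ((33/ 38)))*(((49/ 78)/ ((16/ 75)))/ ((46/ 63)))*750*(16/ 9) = 16964565625/ 532818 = 31839.33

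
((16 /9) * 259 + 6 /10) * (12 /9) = 82988 /135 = 614.73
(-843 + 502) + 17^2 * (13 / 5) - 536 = -628 / 5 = -125.60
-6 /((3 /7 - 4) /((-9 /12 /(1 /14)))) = -441 /25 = -17.64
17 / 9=1.89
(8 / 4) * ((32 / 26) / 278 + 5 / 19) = 18374 / 34333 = 0.54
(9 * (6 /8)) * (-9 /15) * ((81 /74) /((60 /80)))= -2187 /370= -5.91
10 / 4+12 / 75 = 133 / 50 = 2.66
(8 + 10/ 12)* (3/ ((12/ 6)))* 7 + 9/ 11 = 4117/ 44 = 93.57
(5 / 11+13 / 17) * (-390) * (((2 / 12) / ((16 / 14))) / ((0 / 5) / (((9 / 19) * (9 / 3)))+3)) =-8645 / 374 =-23.11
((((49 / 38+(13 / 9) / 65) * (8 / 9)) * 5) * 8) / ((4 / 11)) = 197384 / 1539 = 128.25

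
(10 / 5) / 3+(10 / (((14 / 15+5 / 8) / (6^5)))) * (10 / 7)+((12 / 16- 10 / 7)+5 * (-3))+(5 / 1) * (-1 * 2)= 1119351113 / 15708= 71259.94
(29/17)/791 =29/13447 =0.00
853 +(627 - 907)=573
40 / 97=0.41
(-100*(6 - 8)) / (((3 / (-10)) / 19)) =-12666.67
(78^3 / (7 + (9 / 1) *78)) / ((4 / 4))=474552 / 709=669.33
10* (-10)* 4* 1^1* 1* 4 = -1600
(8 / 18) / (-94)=-2 / 423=-0.00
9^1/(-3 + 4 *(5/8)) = -18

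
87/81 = 29/27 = 1.07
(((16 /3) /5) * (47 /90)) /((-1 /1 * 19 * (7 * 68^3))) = -47 /3528516600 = -0.00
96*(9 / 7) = 864 / 7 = 123.43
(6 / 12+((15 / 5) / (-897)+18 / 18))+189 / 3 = 38569 / 598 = 64.50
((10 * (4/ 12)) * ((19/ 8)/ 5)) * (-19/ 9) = -361/ 108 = -3.34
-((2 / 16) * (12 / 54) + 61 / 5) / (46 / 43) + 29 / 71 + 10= -600733 / 587880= -1.02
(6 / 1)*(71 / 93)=142 / 31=4.58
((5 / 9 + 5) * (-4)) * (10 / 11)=-2000 / 99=-20.20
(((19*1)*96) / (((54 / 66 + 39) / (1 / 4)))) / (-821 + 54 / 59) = -49324 / 3532105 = -0.01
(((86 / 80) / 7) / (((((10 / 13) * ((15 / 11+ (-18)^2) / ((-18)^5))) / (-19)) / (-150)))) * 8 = -220760119008 / 8351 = -26435171.72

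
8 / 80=1 / 10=0.10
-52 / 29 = -1.79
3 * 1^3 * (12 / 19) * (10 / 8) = 45 / 19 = 2.37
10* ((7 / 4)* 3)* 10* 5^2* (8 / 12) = 8750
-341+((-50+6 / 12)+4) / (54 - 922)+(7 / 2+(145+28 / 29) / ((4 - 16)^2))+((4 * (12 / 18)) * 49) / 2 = -271.10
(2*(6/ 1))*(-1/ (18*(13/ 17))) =-34/ 39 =-0.87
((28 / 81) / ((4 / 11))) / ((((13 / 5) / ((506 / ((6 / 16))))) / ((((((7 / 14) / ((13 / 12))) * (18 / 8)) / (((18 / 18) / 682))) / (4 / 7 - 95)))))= -3720091760 / 1005381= -3700.18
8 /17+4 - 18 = -230 /17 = -13.53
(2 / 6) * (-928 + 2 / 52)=-309.32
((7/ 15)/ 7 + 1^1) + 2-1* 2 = 1.07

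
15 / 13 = 1.15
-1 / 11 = -0.09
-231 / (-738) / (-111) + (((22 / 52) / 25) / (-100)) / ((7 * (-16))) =-280129817 / 99393840000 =-0.00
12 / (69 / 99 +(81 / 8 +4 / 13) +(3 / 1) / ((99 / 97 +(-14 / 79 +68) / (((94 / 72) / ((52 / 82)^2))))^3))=102898501568135075070329634144 / 95437907199993070247001036265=1.08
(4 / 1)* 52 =208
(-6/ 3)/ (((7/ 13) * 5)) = -26/ 35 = -0.74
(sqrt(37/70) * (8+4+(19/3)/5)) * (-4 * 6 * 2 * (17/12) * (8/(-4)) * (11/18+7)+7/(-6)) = 9972.66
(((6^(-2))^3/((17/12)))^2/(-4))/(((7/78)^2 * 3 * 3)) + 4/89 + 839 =839.04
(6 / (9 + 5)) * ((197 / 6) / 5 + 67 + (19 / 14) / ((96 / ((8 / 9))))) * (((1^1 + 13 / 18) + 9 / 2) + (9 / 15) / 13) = 2039801753 / 10319400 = 197.67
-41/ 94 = -0.44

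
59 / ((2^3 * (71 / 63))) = 3717 / 568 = 6.54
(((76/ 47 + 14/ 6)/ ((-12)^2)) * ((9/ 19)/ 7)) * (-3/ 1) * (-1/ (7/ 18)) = 5013/ 350056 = 0.01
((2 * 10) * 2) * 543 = 21720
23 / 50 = 0.46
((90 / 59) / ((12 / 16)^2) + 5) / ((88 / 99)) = 4095 / 472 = 8.68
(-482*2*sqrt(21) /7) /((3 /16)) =-15424*sqrt(21) /21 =-3365.79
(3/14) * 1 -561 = -7851/14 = -560.79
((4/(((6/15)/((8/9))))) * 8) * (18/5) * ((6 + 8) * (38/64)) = 2128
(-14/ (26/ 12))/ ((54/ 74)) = -1036/ 117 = -8.85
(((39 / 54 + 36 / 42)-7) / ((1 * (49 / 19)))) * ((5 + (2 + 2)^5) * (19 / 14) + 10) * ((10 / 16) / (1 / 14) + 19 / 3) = -6607278481 / 148176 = -44590.75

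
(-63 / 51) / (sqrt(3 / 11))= -7*sqrt(33) / 17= -2.37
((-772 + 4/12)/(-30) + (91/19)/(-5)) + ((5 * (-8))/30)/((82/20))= 1713427/70110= 24.44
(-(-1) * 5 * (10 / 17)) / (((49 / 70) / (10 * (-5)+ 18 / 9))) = -24000 / 119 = -201.68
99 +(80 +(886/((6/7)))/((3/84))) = 87365/3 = 29121.67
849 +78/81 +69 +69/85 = 2110883/2295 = 919.77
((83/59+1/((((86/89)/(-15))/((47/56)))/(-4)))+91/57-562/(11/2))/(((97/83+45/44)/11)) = -1913871012119/8101140789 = -236.25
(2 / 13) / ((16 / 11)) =11 / 104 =0.11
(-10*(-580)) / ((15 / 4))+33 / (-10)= 46301 / 30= 1543.37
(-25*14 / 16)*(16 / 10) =-35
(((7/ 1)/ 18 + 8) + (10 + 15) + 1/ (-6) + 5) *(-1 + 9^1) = 2752/ 9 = 305.78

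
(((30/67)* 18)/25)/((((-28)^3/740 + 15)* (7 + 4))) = -3996/1999481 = -0.00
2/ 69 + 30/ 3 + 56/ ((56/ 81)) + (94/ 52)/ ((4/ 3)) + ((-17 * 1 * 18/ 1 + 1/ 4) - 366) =-4157525/ 7176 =-579.37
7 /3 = 2.33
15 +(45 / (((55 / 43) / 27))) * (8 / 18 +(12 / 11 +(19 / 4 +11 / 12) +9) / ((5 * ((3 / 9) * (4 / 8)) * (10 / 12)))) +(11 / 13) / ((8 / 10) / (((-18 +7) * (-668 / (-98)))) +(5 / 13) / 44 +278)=1766583755451533 / 80330350595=21991.49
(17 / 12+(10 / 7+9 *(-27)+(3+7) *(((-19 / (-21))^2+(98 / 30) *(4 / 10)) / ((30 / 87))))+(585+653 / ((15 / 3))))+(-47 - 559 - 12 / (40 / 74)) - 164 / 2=-7634689 / 44100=-173.12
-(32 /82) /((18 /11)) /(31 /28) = -2464 /11439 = -0.22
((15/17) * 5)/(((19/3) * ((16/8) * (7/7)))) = 225/646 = 0.35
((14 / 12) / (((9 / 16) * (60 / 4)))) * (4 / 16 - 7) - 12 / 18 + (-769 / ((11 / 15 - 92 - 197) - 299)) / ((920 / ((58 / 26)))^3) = -4822476524414257 / 3014047862924800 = -1.60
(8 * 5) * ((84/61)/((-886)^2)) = 840/11971189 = 0.00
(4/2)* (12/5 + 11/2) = 79/5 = 15.80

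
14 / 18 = 7 / 9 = 0.78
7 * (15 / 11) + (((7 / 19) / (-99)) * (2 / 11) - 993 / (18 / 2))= -2085416 / 20691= -100.79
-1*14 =-14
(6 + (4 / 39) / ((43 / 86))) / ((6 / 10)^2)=6050 / 351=17.24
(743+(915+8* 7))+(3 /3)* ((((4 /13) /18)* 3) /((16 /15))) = 178261 /104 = 1714.05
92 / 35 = 2.63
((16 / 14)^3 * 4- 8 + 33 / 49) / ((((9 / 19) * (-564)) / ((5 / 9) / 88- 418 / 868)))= -7759505 / 3217493664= -0.00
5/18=0.28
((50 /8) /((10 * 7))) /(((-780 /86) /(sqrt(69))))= -43 * sqrt(69) /4368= -0.08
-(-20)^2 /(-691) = 400 /691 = 0.58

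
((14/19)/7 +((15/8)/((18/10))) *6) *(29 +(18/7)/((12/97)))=48093/152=316.40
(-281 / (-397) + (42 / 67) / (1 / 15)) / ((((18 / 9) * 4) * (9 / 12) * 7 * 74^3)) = 268937 / 452699233392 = 0.00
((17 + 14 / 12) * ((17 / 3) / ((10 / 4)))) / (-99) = -1853 / 4455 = -0.42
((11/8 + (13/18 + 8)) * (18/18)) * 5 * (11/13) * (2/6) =39985/2808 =14.24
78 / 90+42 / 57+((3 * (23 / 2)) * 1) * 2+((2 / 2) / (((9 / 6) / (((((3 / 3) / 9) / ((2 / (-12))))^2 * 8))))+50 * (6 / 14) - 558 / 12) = 1720177 / 35910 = 47.90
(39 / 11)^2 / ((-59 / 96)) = -146016 / 7139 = -20.45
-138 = -138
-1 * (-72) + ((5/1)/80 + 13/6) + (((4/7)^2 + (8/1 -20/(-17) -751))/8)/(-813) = 805557643/10835664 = 74.34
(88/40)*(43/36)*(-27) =-1419/20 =-70.95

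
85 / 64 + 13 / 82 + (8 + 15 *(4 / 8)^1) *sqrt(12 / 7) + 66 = 31 *sqrt(21) / 7 + 177085 / 2624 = 87.78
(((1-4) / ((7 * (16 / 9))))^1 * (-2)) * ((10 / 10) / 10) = 27 / 560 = 0.05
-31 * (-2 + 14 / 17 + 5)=-118.53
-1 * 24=-24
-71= -71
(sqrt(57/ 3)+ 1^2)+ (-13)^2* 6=1019.36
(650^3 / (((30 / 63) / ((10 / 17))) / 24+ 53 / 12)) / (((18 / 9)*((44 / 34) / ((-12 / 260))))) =-27149850000 / 24673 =-1100387.06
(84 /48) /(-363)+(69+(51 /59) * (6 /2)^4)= 11908891 /85668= 139.01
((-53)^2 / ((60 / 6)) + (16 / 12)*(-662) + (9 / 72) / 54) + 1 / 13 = -16895383 / 28080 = -601.69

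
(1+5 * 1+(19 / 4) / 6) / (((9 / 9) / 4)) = 163 / 6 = 27.17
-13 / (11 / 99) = -117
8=8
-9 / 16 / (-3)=3 / 16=0.19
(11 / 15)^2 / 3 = 121 / 675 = 0.18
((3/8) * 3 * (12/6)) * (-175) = -1575/4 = -393.75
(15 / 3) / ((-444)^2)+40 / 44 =1971415 / 2168496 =0.91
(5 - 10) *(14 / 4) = -35 / 2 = -17.50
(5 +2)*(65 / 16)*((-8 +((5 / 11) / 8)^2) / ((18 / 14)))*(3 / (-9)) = 197237495 / 3345408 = 58.96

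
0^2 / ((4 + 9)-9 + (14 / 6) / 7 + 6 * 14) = 0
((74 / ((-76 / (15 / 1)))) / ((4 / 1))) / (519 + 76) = -111 / 18088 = -0.01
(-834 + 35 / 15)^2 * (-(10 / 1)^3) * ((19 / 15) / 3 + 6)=-359806445000 / 81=-4442054876.54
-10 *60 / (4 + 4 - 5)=-200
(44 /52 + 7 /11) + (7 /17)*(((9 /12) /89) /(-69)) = 29508551 /19905028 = 1.48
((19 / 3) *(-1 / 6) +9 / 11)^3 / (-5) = 103823 / 38811960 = 0.00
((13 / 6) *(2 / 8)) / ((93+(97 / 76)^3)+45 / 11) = 7846696 / 1436597313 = 0.01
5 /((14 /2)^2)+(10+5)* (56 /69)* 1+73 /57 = 870866 /64239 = 13.56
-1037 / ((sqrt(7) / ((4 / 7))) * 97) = -4148 * sqrt(7) / 4753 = -2.31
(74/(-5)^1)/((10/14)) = -518/25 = -20.72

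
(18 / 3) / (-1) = -6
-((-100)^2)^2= -100000000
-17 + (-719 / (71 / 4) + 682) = 44339 / 71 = 624.49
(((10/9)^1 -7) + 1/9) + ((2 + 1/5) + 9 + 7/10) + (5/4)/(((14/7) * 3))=2279/360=6.33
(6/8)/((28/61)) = 1.63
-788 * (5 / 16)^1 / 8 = -985 / 32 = -30.78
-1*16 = -16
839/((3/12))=3356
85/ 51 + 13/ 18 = 43/ 18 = 2.39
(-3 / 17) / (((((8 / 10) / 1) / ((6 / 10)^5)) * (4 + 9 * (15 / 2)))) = -729 / 3038750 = -0.00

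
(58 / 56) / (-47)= -29 / 1316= -0.02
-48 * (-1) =48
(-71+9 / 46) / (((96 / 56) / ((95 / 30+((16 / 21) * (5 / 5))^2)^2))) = -35576292425 / 61344864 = -579.94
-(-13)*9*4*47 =21996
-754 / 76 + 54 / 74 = -12923 / 1406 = -9.19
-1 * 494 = -494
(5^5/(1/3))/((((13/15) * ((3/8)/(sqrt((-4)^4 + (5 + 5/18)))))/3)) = 187500 * sqrt(9406)/13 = 1398815.41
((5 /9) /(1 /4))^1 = 20 /9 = 2.22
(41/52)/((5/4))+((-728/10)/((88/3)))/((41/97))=-307271/58630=-5.24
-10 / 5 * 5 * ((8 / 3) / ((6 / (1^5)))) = -40 / 9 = -4.44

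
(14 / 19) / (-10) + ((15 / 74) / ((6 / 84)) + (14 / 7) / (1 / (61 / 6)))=243563 / 10545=23.10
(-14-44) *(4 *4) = -928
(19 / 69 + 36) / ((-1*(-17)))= 2503 / 1173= 2.13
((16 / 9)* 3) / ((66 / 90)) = 80 / 11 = 7.27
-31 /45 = -0.69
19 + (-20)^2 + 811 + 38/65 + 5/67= 5359521/4355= 1230.66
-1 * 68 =-68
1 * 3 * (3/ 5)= 9/ 5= 1.80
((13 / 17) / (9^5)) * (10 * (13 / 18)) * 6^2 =3380 / 1003833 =0.00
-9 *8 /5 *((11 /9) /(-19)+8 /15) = -3208 /475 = -6.75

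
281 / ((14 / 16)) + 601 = 6455 / 7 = 922.14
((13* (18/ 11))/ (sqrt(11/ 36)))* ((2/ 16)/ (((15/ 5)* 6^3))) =13* sqrt(11)/ 5808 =0.01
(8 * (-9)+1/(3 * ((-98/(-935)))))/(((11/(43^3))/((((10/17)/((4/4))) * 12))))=-32173302620/9163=-3511219.32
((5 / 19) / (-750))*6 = -1 / 475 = -0.00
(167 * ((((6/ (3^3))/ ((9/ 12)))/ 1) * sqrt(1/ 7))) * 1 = 1336 * sqrt(7)/ 189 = 18.70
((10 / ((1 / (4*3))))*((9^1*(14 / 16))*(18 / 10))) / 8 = 1701 / 8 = 212.62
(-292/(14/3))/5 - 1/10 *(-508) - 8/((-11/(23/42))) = 8936/231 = 38.68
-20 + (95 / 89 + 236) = 19319 / 89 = 217.07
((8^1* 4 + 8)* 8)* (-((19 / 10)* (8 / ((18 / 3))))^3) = -3511808 / 675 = -5202.68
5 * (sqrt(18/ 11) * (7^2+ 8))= 855 * sqrt(22)/ 11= 364.57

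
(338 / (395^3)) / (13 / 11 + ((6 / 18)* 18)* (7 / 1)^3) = 3718 / 1395978298625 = 0.00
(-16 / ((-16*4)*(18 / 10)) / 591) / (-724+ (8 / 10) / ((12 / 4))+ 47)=-25 / 71990892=-0.00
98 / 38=49 / 19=2.58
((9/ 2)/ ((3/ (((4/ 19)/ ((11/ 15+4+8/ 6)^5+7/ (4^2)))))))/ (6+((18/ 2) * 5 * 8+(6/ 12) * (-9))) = 48600000/ 457215251032939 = 0.00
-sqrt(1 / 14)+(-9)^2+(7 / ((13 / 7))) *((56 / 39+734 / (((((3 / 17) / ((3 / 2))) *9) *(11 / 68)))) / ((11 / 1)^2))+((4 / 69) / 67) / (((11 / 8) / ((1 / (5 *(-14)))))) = 23425027021993 / 109188764685 -sqrt(14) / 14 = 214.27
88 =88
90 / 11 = 8.18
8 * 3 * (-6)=-144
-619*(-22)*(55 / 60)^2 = 823889 / 72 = 11442.90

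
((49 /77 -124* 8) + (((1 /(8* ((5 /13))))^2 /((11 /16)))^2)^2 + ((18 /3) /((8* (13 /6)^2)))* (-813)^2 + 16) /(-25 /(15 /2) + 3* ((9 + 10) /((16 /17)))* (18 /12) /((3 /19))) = 77661690999175475547 /424602588678125000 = 182.90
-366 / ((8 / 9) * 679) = -0.61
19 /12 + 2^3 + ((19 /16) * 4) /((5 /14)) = 1373 /60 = 22.88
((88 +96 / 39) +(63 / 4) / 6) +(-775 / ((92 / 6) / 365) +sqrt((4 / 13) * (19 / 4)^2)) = -43905837 / 2392 +19 * sqrt(13) / 26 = -18352.65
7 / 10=0.70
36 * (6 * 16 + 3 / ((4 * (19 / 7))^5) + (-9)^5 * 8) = -10777666436395875 / 633881344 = -17002656.00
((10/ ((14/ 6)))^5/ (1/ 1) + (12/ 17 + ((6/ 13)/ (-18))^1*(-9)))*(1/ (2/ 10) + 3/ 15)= 10747558098/ 1428595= 7523.17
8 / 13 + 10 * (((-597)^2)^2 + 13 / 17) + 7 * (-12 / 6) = 280730499369742 / 221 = 1270273752804.26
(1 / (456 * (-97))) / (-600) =1 / 26539200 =0.00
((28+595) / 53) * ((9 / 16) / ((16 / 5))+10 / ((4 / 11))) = 4413955 / 13568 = 325.32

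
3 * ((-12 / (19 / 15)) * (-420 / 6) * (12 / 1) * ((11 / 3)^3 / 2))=11180400 / 19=588442.11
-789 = -789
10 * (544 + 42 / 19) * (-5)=-518900 / 19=-27310.53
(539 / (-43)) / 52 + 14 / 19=21063 / 42484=0.50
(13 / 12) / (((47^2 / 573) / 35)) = 86905 / 8836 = 9.84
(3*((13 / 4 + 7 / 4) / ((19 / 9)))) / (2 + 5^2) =0.26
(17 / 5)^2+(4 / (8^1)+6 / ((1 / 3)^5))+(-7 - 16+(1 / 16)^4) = 1447.06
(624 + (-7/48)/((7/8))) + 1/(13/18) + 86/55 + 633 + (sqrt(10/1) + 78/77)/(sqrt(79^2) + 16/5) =5 *sqrt(10)/411 + 5182930717/4114110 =1259.83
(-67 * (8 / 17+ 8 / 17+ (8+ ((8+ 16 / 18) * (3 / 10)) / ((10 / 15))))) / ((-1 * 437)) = 14740 / 7429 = 1.98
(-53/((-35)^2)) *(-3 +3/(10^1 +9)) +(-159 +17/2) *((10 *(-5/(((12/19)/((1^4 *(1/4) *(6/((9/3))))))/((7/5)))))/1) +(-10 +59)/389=1812342996907/217295400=8340.46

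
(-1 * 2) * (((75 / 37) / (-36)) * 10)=125 / 111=1.13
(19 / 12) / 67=19 / 804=0.02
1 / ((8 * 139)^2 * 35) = 1 / 43279040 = 0.00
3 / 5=0.60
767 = 767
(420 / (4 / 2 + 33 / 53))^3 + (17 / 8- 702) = 88224956627219 / 21484952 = 4106360.43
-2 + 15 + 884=897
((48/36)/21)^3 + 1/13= 250879/3250611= 0.08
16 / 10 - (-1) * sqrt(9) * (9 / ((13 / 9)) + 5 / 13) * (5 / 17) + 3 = 11533 / 1105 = 10.44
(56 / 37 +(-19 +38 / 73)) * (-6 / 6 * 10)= 169.66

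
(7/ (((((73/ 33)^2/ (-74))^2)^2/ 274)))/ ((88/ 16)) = 14707007411746634462016/ 806460091894081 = 18236497.45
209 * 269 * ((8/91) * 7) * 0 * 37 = 0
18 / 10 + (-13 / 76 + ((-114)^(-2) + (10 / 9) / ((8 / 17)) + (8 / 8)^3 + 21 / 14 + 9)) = 1006549 / 64980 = 15.49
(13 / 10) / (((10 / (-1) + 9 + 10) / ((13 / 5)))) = 169 / 450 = 0.38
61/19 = 3.21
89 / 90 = 0.99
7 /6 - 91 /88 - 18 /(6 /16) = -12637 /264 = -47.87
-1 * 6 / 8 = -3 / 4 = -0.75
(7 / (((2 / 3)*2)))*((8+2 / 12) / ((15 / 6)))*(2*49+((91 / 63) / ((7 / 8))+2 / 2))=310709 / 180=1726.16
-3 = -3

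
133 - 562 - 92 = -521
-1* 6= -6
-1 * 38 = -38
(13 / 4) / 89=13 / 356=0.04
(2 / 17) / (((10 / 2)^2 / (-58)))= -116 / 425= -0.27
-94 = -94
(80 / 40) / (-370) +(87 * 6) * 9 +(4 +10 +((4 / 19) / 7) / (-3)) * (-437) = -5499701 / 3885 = -1415.62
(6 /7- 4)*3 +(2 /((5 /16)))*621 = 138774 /35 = 3964.97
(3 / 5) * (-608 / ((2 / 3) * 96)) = -57 / 10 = -5.70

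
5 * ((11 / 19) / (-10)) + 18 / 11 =563 / 418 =1.35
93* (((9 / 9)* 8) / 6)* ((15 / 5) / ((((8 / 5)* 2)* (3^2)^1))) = 155 / 12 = 12.92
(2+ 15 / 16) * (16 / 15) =47 / 15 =3.13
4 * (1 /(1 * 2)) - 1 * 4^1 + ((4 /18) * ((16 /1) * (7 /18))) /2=-106 /81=-1.31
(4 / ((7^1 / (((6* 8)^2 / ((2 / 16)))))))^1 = 73728 / 7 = 10532.57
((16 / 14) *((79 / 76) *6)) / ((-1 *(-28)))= 237 / 931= 0.25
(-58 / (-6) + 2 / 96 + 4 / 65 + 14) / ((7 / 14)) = 47.50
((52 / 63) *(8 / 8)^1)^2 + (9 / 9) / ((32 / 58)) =158365 / 63504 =2.49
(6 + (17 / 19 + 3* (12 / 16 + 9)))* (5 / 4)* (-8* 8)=-54940 / 19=-2891.58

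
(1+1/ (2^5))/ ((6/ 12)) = 33/ 16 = 2.06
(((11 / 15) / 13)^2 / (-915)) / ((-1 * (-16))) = -121 / 556686000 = -0.00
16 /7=2.29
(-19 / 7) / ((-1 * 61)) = 19 / 427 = 0.04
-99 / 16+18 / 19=-5.24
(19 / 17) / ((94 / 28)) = 266 / 799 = 0.33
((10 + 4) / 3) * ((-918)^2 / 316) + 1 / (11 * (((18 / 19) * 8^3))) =99670654429 / 8008704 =12445.29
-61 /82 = -0.74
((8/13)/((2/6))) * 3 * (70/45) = 112/13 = 8.62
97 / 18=5.39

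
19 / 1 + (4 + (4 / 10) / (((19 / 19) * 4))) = 23.10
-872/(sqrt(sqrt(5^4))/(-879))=766488/5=153297.60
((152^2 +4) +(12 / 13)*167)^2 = 91450598464 / 169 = 541127801.56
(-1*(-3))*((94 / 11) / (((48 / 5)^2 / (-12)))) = -3.34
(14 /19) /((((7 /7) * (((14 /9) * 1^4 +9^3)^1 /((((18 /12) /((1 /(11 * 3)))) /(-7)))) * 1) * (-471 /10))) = 594 /3922645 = 0.00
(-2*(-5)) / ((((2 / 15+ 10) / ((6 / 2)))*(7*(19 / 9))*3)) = 675 / 10108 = 0.07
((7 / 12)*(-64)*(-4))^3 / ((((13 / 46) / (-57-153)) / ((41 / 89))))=-11870630051840 / 10413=-1139981758.56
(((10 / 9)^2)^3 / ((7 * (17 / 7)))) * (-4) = -4000000 / 9034497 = -0.44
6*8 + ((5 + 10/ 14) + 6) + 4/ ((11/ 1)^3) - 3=528435/ 9317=56.72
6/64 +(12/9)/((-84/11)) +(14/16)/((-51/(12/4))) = -4535/34272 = -0.13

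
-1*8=-8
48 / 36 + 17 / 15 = 37 / 15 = 2.47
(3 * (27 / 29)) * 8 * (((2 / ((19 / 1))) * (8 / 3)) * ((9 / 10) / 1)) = 15552 / 2755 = 5.65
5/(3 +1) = 5/4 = 1.25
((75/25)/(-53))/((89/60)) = -180/4717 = -0.04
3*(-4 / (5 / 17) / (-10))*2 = 204 / 25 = 8.16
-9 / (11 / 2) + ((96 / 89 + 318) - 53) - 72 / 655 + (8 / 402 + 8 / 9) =102560991881 / 386670735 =265.24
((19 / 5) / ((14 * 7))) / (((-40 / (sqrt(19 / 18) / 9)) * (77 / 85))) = -323 * sqrt(38) / 16299360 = -0.00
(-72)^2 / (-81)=-64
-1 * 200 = -200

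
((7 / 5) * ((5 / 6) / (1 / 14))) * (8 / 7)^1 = 56 / 3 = 18.67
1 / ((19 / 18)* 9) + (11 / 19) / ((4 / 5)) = 63 / 76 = 0.83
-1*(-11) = 11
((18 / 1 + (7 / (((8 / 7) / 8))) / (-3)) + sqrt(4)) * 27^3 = 72171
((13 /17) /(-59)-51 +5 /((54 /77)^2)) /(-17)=119466121 /49720716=2.40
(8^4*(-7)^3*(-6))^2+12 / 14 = 497403316666374 / 7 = 71057616666624.86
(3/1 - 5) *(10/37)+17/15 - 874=-484741/555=-873.41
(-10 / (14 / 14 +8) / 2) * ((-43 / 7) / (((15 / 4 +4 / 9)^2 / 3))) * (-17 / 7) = -1578960 / 1117249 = -1.41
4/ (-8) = -1/ 2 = -0.50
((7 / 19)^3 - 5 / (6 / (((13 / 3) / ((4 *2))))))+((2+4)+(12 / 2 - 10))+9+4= 14418997 / 987696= 14.60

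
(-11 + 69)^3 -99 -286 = 194727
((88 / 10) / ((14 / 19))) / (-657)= -418 / 22995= -0.02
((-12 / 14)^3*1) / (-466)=108 / 79919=0.00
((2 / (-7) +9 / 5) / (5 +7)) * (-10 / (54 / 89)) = -4717 / 2268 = -2.08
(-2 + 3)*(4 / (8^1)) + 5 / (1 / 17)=171 / 2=85.50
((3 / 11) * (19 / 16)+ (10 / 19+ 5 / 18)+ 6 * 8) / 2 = 1478555 / 60192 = 24.56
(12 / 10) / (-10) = -3 / 25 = -0.12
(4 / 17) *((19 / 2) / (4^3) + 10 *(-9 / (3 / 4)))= -15341 / 544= -28.20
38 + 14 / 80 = 1527 / 40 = 38.18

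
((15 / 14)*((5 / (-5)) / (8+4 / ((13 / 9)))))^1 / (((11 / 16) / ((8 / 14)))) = -312 / 3773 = -0.08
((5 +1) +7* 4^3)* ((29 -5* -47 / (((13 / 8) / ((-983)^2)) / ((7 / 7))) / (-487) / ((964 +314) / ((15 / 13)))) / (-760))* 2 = 915530195863 / 3330802410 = 274.87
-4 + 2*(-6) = -16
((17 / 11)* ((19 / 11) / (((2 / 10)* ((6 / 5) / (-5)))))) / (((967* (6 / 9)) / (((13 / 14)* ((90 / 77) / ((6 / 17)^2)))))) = -758444375 / 1009068368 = -0.75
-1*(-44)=44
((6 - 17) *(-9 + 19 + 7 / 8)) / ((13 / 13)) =-119.62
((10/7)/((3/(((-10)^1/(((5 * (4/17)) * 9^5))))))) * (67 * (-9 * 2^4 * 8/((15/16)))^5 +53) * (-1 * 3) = -1424563193216826765073/36905625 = -38600164425255.68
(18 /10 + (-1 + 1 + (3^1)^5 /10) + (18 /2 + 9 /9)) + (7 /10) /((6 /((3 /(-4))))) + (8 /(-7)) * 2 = 18887 /560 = 33.73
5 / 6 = 0.83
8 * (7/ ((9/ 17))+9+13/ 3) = 212.44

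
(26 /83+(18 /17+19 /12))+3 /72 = 33831 /11288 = 3.00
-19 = -19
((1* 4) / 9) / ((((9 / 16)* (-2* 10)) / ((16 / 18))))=-128 / 3645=-0.04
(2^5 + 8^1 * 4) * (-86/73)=-5504/73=-75.40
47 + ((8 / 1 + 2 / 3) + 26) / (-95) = 13291 / 285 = 46.64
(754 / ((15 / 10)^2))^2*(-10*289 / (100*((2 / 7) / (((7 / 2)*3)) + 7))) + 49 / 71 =-4572822049873 / 9901305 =-461840.34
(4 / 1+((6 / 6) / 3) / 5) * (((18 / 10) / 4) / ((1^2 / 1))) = 183 / 100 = 1.83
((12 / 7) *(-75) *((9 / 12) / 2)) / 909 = -75 / 1414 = -0.05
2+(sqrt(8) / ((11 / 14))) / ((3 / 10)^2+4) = 2800*sqrt(2) / 4499+2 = 2.88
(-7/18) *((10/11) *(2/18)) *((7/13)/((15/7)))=-343/34749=-0.01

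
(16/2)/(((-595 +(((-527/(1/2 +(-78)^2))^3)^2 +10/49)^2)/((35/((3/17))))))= -120519634529409215009707946223538565655713664269909342360/45191699347231832349509533835761159761837056231784531597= -2.67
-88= -88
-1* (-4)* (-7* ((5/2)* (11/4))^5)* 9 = -31706915625/8192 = -3870473.10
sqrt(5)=2.24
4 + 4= 8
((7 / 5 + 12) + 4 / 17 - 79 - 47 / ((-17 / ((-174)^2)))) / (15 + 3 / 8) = 18958144 / 3485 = 5439.93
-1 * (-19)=19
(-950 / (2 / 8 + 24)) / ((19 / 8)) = -16.49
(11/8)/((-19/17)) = -187/152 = -1.23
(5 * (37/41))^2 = 34225/1681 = 20.36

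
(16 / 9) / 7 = 16 / 63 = 0.25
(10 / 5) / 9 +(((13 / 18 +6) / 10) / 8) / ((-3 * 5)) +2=47879 / 21600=2.22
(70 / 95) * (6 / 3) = 28 / 19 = 1.47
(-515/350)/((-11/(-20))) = -206/77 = -2.68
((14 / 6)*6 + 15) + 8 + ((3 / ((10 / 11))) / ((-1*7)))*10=226 / 7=32.29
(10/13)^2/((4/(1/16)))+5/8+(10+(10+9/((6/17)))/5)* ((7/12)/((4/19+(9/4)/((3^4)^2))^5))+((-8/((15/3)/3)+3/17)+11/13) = 34191567900069721500273812159/1429319938816143704871632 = 23921.56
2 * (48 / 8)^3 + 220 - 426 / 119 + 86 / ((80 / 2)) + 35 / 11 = 17115227 / 26180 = 653.75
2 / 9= 0.22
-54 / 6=-9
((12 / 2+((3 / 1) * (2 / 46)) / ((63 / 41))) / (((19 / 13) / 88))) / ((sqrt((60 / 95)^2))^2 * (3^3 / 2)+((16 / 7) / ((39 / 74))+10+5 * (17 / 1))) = 830467352 / 237375433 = 3.50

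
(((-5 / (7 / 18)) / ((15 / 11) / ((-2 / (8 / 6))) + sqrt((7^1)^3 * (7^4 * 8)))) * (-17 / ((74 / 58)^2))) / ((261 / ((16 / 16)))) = 135575 / 1909866802123 + 14614985 * sqrt(14) / 272838114589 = 0.00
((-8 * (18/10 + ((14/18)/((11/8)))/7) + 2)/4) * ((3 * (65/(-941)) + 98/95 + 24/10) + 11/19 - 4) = 28389368/44250525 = 0.64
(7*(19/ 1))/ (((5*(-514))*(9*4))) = -133/ 92520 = -0.00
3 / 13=0.23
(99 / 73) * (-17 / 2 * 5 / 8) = -8415 / 1168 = -7.20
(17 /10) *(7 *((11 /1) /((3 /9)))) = 3927 /10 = 392.70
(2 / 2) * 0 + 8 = 8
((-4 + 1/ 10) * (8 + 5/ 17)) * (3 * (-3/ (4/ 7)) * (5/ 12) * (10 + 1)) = 1270269/ 544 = 2335.05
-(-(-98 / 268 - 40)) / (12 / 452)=-203739 / 134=-1520.44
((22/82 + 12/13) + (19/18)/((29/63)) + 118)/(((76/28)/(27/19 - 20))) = -9280015941/11159954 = -831.55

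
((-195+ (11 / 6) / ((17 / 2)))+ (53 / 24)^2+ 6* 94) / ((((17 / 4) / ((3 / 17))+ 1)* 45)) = 3663113 / 11052720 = 0.33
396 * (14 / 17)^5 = 212978304 / 1419857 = 150.00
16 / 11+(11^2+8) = 1435 / 11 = 130.45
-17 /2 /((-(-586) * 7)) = -17 /8204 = -0.00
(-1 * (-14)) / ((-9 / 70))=-980 / 9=-108.89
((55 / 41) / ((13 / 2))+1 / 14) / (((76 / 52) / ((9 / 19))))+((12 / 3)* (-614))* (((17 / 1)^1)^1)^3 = -2500312071535 / 207214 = -12066327.91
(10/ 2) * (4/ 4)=5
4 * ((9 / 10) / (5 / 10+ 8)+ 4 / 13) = 1828 / 1105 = 1.65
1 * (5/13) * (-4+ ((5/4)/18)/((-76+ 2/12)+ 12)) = -91945/59748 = -1.54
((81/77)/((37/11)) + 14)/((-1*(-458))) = 3707/118622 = 0.03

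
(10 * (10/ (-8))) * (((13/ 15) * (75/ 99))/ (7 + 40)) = -1625/ 9306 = -0.17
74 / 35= 2.11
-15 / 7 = -2.14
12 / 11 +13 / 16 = 335 / 176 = 1.90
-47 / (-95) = 47 / 95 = 0.49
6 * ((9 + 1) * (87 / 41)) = 5220 / 41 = 127.32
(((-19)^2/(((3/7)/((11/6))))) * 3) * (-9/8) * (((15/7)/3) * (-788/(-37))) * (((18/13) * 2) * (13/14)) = -203877.89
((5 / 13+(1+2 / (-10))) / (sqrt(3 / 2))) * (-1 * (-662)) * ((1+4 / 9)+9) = 4791556 * sqrt(6) / 1755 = 6687.67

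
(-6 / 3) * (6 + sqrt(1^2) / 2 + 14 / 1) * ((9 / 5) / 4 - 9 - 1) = 7831 / 20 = 391.55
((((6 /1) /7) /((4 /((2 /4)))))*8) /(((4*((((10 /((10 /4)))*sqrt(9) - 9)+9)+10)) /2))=0.02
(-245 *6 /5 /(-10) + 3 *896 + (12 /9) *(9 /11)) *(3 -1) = 299034 /55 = 5436.98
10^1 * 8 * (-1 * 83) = -6640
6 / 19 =0.32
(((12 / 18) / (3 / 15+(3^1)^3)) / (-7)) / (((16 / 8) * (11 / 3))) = -5 / 10472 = -0.00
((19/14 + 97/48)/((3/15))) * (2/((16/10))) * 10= 141875/672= 211.12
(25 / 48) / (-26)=-25 / 1248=-0.02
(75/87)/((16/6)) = 75/232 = 0.32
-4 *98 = -392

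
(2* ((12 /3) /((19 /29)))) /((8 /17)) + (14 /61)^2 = 1838177 /70699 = 26.00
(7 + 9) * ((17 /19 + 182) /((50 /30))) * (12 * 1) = 400320 /19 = 21069.47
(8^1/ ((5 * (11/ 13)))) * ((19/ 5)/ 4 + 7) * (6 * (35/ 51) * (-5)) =-57876/ 187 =-309.50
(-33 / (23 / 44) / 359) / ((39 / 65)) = -2420 / 8257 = -0.29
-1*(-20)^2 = -400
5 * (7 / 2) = 35 / 2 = 17.50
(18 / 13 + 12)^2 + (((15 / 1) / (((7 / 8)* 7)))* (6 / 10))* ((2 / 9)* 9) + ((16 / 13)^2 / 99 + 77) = 212416747 / 819819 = 259.10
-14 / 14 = -1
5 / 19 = 0.26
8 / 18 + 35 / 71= 599 / 639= 0.94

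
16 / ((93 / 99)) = 17.03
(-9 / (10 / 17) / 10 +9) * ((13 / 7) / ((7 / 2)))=9711 / 2450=3.96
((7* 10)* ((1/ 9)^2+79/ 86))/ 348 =226975/ 1212084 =0.19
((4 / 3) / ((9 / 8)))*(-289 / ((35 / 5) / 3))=-146.79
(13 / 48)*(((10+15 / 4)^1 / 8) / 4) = 0.12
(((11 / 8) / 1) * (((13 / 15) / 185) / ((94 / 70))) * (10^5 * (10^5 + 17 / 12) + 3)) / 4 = 30030425434009 / 2504160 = 11992215.13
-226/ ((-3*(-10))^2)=-113/ 450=-0.25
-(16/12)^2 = -16/9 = -1.78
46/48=23/24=0.96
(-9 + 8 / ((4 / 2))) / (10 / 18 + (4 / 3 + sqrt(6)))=765 / 197 - 405 * sqrt(6) / 197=-1.15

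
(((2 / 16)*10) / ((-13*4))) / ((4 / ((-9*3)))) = 135 / 832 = 0.16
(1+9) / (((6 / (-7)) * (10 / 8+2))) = -140 / 39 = -3.59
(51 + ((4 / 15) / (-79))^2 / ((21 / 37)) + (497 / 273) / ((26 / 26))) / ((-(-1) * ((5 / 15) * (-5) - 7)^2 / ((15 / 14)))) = 5062233049 / 6718623730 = 0.75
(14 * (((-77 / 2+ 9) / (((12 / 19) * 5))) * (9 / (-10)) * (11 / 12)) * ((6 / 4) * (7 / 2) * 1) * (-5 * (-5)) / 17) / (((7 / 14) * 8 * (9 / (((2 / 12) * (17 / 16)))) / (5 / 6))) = 3021095 / 884736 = 3.41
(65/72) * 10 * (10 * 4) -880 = -4670/9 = -518.89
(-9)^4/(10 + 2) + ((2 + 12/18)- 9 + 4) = 6533/12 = 544.42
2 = 2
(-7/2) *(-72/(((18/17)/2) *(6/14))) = 3332/3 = 1110.67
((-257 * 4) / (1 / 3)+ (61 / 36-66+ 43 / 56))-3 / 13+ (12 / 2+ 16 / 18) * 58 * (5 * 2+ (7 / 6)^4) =842777599 / 530712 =1588.01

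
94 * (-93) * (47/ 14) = -205437/ 7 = -29348.14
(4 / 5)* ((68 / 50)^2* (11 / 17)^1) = 0.96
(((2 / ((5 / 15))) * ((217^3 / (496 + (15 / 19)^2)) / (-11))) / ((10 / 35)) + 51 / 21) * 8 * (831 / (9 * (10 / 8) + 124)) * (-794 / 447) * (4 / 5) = 15264659731004635136 / 5563889919665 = 2743522.96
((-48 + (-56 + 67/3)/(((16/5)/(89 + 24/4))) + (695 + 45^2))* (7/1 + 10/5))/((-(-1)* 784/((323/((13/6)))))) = 233376867/81536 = 2862.26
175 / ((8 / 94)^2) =386575 / 16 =24160.94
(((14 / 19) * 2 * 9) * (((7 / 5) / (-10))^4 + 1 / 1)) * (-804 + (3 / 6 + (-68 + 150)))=-9573.04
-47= -47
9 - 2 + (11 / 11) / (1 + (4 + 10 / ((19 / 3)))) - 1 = 769 / 125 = 6.15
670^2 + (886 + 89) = 449875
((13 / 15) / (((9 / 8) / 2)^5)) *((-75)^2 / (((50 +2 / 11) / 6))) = 10350.63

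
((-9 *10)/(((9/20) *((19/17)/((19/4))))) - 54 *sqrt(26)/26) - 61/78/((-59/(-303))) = -1310061/1534 - 27 *sqrt(26)/13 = -864.61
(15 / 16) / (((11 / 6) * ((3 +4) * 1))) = 45 / 616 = 0.07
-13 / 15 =-0.87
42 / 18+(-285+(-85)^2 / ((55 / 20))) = 77372 / 33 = 2344.61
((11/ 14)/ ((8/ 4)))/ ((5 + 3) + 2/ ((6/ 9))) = 0.04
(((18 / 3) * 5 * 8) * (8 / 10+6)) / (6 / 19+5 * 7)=31008 / 671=46.21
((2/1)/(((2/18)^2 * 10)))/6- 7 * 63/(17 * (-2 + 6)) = -1287/340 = -3.79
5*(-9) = -45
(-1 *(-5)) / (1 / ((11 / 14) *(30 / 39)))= 275 / 91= 3.02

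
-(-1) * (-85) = -85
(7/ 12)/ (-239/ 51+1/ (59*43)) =-301903/ 2425168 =-0.12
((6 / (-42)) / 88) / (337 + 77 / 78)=-39 / 8119804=-0.00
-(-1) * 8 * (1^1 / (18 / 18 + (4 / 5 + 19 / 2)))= 80 / 113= 0.71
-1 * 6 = -6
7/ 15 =0.47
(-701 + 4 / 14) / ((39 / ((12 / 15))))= -1308 / 91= -14.37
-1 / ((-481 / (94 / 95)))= 94 / 45695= 0.00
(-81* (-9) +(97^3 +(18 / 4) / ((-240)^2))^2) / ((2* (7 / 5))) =136474133430371148801 / 458752000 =297490002071.64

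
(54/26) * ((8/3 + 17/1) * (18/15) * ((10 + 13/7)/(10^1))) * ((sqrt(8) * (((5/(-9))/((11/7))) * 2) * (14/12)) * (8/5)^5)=-2246508544 * sqrt(2)/2234375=-1421.89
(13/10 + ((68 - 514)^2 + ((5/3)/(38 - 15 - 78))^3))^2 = 5110092370718353628281/129146796900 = 39568092228.22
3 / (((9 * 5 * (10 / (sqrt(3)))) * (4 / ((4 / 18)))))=sqrt(3) / 2700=0.00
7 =7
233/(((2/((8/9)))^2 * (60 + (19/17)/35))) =2218160/2893239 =0.77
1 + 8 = 9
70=70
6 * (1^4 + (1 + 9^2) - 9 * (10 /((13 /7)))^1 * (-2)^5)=127434 /13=9802.62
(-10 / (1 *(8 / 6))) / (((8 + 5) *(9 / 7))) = -35 / 78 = -0.45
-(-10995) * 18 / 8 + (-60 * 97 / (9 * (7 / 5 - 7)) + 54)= 2092291 / 84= 24908.23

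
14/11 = 1.27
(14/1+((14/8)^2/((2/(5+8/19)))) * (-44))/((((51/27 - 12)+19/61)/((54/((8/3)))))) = 2374155441/3271040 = 725.81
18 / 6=3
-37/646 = -0.06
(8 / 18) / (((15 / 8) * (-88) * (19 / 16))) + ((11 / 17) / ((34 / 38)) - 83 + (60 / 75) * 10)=-605681686 / 8154135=-74.28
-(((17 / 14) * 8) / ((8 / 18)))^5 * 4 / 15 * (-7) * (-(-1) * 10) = 223576362648 / 2401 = 93118018.60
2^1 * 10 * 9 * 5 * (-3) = -2700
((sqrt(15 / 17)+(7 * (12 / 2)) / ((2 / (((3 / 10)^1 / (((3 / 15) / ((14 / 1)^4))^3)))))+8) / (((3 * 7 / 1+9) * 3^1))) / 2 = sqrt(255) / 3060+11161613998886402 / 45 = 248035866641920.05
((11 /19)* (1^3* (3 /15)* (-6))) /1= -66 /95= -0.69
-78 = -78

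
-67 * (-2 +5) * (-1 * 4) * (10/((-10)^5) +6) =12059799/2500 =4823.92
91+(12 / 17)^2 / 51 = 447131 / 4913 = 91.01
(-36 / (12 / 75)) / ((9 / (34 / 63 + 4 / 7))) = -250 / 9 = -27.78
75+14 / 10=382 / 5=76.40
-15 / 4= -3.75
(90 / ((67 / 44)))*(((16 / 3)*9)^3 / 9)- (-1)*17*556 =49293764 / 67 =735727.82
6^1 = 6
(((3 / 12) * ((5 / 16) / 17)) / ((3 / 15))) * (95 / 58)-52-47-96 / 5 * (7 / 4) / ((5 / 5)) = -41826077 / 315520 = -132.56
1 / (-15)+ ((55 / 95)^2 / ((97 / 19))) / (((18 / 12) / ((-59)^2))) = 1403389 / 9215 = 152.29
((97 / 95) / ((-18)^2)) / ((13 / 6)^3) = 194 / 626145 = 0.00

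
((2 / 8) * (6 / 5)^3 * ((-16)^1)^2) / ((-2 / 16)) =-110592 / 125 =-884.74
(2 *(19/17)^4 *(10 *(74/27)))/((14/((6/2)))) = 96437540/5261823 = 18.33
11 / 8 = 1.38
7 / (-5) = -7 / 5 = -1.40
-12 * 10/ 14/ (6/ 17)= -170/ 7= -24.29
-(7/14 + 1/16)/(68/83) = -747/1088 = -0.69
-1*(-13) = 13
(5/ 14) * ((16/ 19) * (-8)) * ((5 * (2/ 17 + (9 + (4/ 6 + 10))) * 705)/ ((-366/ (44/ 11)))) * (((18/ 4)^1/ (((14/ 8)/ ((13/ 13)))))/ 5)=910521600/ 965447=943.11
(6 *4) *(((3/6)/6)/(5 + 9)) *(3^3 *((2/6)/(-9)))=-1/7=-0.14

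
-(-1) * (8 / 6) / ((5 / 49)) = 196 / 15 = 13.07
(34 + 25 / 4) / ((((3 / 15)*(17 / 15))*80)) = 2415 / 1088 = 2.22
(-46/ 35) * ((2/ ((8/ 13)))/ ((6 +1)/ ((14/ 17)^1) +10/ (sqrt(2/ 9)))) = 5083/ 52885 - 1794 * sqrt(2)/ 10577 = -0.14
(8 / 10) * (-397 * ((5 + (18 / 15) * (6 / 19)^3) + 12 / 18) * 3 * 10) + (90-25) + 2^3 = -1861500393 / 34295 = -54279.06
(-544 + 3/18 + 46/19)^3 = -235125028708361/1481544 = -158702697.12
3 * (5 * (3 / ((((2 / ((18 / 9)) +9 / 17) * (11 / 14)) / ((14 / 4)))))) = 37485 / 286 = 131.07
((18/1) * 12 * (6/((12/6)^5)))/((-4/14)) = -567/4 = -141.75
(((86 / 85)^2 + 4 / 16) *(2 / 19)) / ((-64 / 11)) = -404899 / 17571200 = -0.02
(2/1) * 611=1222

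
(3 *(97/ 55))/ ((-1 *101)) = -291/ 5555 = -0.05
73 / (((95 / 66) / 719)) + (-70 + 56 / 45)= 31118492 / 855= 36395.90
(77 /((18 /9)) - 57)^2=1369 /4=342.25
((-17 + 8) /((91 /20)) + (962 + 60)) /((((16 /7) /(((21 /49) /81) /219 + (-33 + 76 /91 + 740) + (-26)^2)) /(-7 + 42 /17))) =-11180683028735 /3997188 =-2797137.14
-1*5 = -5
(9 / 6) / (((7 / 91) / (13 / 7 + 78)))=21801 / 14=1557.21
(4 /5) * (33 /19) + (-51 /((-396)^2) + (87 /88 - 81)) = -390425341 /4965840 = -78.62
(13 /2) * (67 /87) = 871 /174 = 5.01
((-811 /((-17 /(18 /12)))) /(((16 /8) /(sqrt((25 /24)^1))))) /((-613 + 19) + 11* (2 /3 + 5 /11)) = -2433* sqrt(6) /94928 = -0.06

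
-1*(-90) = 90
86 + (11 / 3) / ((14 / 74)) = 2213 / 21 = 105.38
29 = 29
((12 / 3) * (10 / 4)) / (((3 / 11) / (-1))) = -110 / 3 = -36.67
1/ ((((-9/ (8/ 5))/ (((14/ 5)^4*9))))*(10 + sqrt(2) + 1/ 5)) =-15673728/ 1594375 + 307328*sqrt(2)/ 318875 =-8.47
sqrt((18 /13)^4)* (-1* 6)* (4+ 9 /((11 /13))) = -312984 /1859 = -168.36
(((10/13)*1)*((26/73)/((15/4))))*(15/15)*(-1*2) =-32/219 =-0.15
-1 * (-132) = 132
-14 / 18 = -7 / 9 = -0.78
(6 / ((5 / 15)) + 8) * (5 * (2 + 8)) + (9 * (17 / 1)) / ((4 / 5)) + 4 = 5981 / 4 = 1495.25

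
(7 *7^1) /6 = 49 /6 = 8.17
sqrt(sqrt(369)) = 4.38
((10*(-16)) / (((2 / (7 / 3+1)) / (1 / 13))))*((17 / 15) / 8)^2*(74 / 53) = -10693 / 18603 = -0.57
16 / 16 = 1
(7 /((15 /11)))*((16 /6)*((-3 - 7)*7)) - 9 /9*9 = -8705 /9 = -967.22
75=75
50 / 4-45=-65 / 2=-32.50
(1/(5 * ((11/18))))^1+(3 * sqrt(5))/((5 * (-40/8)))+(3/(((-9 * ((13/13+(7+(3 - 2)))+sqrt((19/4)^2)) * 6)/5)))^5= 15561655202/47549502495 - 3 * sqrt(5)/25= 0.06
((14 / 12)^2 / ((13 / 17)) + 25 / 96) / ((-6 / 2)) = -7639 / 11232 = -0.68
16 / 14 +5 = 43 / 7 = 6.14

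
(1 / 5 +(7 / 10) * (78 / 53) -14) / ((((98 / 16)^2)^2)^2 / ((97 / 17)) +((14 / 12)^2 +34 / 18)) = -611898621952 / 16635083756183185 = -0.00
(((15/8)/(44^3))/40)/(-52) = -3/283492352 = -0.00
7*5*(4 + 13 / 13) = 175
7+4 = 11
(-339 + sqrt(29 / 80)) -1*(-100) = -238.40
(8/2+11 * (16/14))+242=1810/7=258.57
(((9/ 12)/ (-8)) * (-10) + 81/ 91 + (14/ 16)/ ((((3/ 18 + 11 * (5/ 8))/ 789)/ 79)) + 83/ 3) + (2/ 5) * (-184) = 2186515183/ 283920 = 7701.17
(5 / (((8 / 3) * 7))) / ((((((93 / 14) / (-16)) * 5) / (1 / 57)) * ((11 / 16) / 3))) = -64 / 6479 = -0.01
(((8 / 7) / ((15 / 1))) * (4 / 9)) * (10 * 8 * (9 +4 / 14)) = 33280 / 1323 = 25.15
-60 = -60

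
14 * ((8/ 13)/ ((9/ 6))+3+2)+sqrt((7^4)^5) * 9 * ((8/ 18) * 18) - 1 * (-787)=793190532839/ 39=20338218790.74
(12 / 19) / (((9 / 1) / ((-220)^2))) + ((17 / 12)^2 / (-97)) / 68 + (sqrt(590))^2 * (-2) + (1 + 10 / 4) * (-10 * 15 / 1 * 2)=1238309437 / 1061568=1166.49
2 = 2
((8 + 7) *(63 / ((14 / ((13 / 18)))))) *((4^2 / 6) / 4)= 65 / 2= 32.50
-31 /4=-7.75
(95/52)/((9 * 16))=95/7488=0.01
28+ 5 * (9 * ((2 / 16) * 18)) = 517 / 4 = 129.25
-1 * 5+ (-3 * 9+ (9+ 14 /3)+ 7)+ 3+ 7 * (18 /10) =64 /15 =4.27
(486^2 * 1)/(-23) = -236196/23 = -10269.39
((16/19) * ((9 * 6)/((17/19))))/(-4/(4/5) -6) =-864/187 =-4.62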